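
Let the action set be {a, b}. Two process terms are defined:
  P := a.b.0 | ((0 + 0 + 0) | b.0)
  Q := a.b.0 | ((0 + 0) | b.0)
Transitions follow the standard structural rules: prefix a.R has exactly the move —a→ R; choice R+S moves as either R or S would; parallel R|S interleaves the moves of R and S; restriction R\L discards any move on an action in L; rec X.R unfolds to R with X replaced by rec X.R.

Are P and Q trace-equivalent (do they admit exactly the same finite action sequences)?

trace-equivalent

Reachable graph of P (6 states):
  s0 = a.b.0 | ((0 + 0 + 0) | b.0) :: =a=> s1, =b=> s2
  s1 = b.0 | ((0 + 0 + 0) | b.0) :: =b=> s3, =b=> s4
  s2 = a.b.0 | ((0 + 0 + 0) | 0) :: =a=> s4
  s3 = 0 | ((0 + 0 + 0) | b.0) :: =b=> s5
  s4 = b.0 | ((0 + 0 + 0) | 0) :: =b=> s5
  s5 = 0 | ((0 + 0 + 0) | 0) :: deadlocked
Reachable graph of Q (6 states):
  t0 = a.b.0 | ((0 + 0) | b.0) :: =a=> t1, =b=> t2
  t1 = b.0 | ((0 + 0) | b.0) :: =b=> t3, =b=> t4
  t2 = a.b.0 | ((0 + 0) | 0) :: =a=> t4
  t3 = 0 | ((0 + 0) | b.0) :: =b=> t5
  t4 = b.0 | ((0 + 0) | 0) :: =b=> t5
  t5 = 0 | ((0 + 0) | 0) :: deadlocked
Bisimilarity quotient blocks:
  B0 = {s0, t0}
  B1 = {s2, t2}
  B2 = {s3, s4, t3, t4}
  B3 = {s5, t5}
  B4 = {s1, t1}
s0 ∈ B0, t0 ∈ B0 → same block
Bisimilar ⇒ trace-equivalent.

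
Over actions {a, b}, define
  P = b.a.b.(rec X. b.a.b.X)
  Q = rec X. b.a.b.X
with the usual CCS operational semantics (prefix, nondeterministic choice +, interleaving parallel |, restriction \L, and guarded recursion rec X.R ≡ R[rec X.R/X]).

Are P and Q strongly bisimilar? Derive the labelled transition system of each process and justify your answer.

P's transition system — 4 states:
  s0 = b.a.b.(rec X. b.a.b.X) | -b-> s1
  s1 = a.b.(rec X. b.a.b.X) | -a-> s2
  s2 = b.(rec X. b.a.b.X) | -b-> s3
  s3 = rec X. b.a.b.X | -b-> s1
Q's transition system — 3 states:
  t0 = rec X. b.a.b.X | -b-> t1
  t1 = a.b.(rec X. b.a.b.X) | -a-> t2
  t2 = b.(rec X. b.a.b.X) | -b-> t0
Partition-refinement fixed point:
  B0 = {s0, s3, t0}
  B1 = {s1, t1}
  B2 = {s2, t2}
s0 ∈ B0, t0 ∈ B0 → same block

P ~ Q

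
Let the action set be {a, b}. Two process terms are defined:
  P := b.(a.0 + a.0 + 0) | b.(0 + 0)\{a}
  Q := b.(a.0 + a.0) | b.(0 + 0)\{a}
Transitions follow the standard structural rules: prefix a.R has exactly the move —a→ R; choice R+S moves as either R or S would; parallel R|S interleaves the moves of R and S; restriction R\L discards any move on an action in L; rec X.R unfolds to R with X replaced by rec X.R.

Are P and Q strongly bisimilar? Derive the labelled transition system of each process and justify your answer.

YES

P's transition system — 6 states:
  u0 = b.(a.0 + a.0 + 0) | b.(0 + 0)\{a} → -b-> u1, -b-> u2
  u1 = (a.0 + a.0 + 0) | b.(0 + 0)\{a} → -a-> u3, -b-> u4
  u2 = b.(a.0 + a.0 + 0) | (0 + 0)\{a} → -b-> u4
  u3 = 0 | b.(0 + 0)\{a} → -b-> u5
  u4 = (a.0 + a.0 + 0) | (0 + 0)\{a} → -a-> u5
  u5 = 0 | (0 + 0)\{a} → ∅
Q's transition system — 6 states:
  v0 = b.(a.0 + a.0) | b.(0 + 0)\{a} → -b-> v1, -b-> v2
  v1 = (a.0 + a.0) | b.(0 + 0)\{a} → -a-> v3, -b-> v4
  v2 = b.(a.0 + a.0) | (0 + 0)\{a} → -b-> v4
  v3 = 0 | b.(0 + 0)\{a} → -b-> v5
  v4 = (a.0 + a.0) | (0 + 0)\{a} → -a-> v5
  v5 = 0 | (0 + 0)\{a} → ∅
Partition-refinement fixed point:
  B0 = {u0, v0}
  B1 = {u1, v1}
  B2 = {u3, v3}
  B3 = {u5, v5}
  B4 = {u4, v4}
  B5 = {u2, v2}
u0 ∈ B0, v0 ∈ B0 → same block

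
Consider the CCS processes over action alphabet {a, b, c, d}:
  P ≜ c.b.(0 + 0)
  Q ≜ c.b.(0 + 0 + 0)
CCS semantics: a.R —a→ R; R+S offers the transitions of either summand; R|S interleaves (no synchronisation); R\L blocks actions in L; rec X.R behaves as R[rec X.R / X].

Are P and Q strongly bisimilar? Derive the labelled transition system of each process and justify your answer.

P's transition system — 3 states:
  p0 = c.b.(0 + 0) ⊢ —c→ p1
  p1 = b.(0 + 0) ⊢ —b→ p2
  p2 = 0 + 0 ⊢ ∅
Q's transition system — 3 states:
  q0 = c.b.(0 + 0 + 0) ⊢ —c→ q1
  q1 = b.(0 + 0 + 0) ⊢ —b→ q2
  q2 = 0 + 0 + 0 ⊢ ∅
Coarsest stable partition (strong bisimilarity classes):
  B0 = {p0, q0}
  B1 = {p1, q1}
  B2 = {p2, q2}
p0 ∈ B0, q0 ∈ B0 → same block

YES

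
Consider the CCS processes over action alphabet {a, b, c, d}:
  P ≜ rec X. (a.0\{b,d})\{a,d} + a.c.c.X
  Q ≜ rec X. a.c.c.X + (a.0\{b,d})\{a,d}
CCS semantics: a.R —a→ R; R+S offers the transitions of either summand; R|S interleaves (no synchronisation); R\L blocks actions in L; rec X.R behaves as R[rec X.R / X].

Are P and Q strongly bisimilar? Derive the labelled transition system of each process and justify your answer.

bisimilar

P's transition system — 3 states:
  u0 = rec X. (a.0\{b,d})\{a,d} + a.c.c.X → -a-> u1
  u1 = c.c.(rec X. (a.0\{b,d})\{a,d} + a.c.c.X) → -c-> u2
  u2 = c.(rec X. (a.0\{b,d})\{a,d} + a.c.c.X) → -c-> u0
Q's transition system — 3 states:
  v0 = rec X. a.c.c.X + (a.0\{b,d})\{a,d} → -a-> v1
  v1 = c.c.(rec X. a.c.c.X + (a.0\{b,d})\{a,d}) → -c-> v2
  v2 = c.(rec X. a.c.c.X + (a.0\{b,d})\{a,d}) → -c-> v0
Coarsest stable partition (strong bisimilarity classes):
  B0 = {u0, v0}
  B1 = {u1, v1}
  B2 = {u2, v2}
u0 ∈ B0, v0 ∈ B0 → same block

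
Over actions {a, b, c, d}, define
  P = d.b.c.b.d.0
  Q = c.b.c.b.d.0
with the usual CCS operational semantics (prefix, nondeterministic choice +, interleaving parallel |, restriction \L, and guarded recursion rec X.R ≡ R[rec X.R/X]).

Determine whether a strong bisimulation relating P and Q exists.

LTS(P): 6 reachable states
  s0 = d.b.c.b.d.0 has moves ··d··> s1
  s1 = b.c.b.d.0 has moves ··b··> s2
  s2 = c.b.d.0 has moves ··c··> s3
  s3 = b.d.0 has moves ··b··> s4
  s4 = d.0 has moves ··d··> s5
  s5 = 0 has moves ∅
LTS(Q): 6 reachable states
  t0 = c.b.c.b.d.0 has moves ··c··> t1
  t1 = b.c.b.d.0 has moves ··b··> t2
  t2 = c.b.d.0 has moves ··c··> t3
  t3 = b.d.0 has moves ··b··> t4
  t4 = d.0 has moves ··d··> t5
  t5 = 0 has moves ∅
Coarsest stable partition (strong bisimilarity classes):
  B0 = {s0}
  B1 = {s1, t1}
  B2 = {s2, t2}
  B3 = {s3, t3}
  B4 = {s4, t4}
  B5 = {s5, t5}
  B6 = {t0}
s0 ∈ B0, t0 ∈ B6 → different blocks

not bisimilar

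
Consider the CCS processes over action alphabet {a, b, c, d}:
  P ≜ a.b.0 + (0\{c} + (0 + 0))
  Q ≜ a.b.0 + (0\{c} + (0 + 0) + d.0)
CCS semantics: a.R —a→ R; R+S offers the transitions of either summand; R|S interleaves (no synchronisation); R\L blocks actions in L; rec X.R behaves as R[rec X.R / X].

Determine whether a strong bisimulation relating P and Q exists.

not bisimilar

Reachable graph of P (3 states):
  p0 = a.b.0 + (0\{c} + (0 + 0)) → —a→ p1
  p1 = b.0 → —b→ p2
  p2 = 0 → deadlocked
Reachable graph of Q (3 states):
  q0 = a.b.0 + (0\{c} + (0 + 0) + d.0) → —a→ q1, —d→ q2
  q1 = b.0 → —b→ q2
  q2 = 0 → deadlocked
Bisimilarity quotient blocks:
  B0 = {p0}
  B1 = {p1, q1}
  B2 = {p2, q2}
  B3 = {q0}
p0 ∈ B0, q0 ∈ B3 → different blocks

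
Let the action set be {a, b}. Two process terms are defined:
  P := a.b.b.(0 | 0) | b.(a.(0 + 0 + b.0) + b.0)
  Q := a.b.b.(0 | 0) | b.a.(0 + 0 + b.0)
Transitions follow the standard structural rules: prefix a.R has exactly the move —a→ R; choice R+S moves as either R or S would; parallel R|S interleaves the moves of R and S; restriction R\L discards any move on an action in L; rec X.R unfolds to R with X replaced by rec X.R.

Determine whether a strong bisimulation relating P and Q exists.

P ≁ Q

P's transition system — 16 states:
  p0 = a.b.b.(0 | 0) | b.(a.(0 + 0 + b.0) + b.0) | --a--▸ p1, --b--▸ p2
  p1 = b.b.(0 | 0) | b.(a.(0 + 0 + b.0) + b.0) | --b--▸ p3, --b--▸ p4
  p2 = a.b.b.(0 | 0) | (a.(0 + 0 + b.0) + b.0) | --a--▸ p4, --a--▸ p5, --b--▸ p6
  p3 = b.(0 | 0) | b.(a.(0 + 0 + b.0) + b.0) | --b--▸ p7, --b--▸ p8
  p4 = b.b.(0 | 0) | (a.(0 + 0 + b.0) + b.0) | --a--▸ p9, --b--▸ p10, --b--▸ p8
  p5 = a.b.b.(0 | 0) | (0 + 0 + b.0) | --a--▸ p9, --b--▸ p6
  p6 = a.b.b.(0 | 0) | 0 | --a--▸ p10
  p7 = 0 | 0 | b.(a.(0 + 0 + b.0) + b.0) | --b--▸ p11
  p8 = b.(0 | 0) | (a.(0 + 0 + b.0) + b.0) | --a--▸ p12, --b--▸ p11, --b--▸ p13
  p9 = b.b.(0 | 0) | (0 + 0 + b.0) | --b--▸ p10, --b--▸ p12
  p10 = b.b.(0 | 0) | 0 | --b--▸ p13
  p11 = 0 | 0 | (a.(0 + 0 + b.0) + b.0) | --a--▸ p14, --b--▸ p15
  p12 = b.(0 | 0) | (0 + 0 + b.0) | --b--▸ p13, --b--▸ p14
  p13 = b.(0 | 0) | 0 | --b--▸ p15
  p14 = 0 | 0 | (0 + 0 + b.0) | --b--▸ p15
  p15 = 0 | 0 | 0 | deadlocked
Q's transition system — 16 states:
  q0 = a.b.b.(0 | 0) | b.a.(0 + 0 + b.0) | --a--▸ q1, --b--▸ q2
  q1 = b.b.(0 | 0) | b.a.(0 + 0 + b.0) | --b--▸ q3, --b--▸ q4
  q2 = a.b.b.(0 | 0) | a.(0 + 0 + b.0) | --a--▸ q4, --a--▸ q5
  q3 = b.(0 | 0) | b.a.(0 + 0 + b.0) | --b--▸ q6, --b--▸ q7
  q4 = b.b.(0 | 0) | a.(0 + 0 + b.0) | --a--▸ q8, --b--▸ q7
  q5 = a.b.b.(0 | 0) | (0 + 0 + b.0) | --a--▸ q8, --b--▸ q9
  q6 = 0 | 0 | b.a.(0 + 0 + b.0) | --b--▸ q10
  q7 = b.(0 | 0) | a.(0 + 0 + b.0) | --a--▸ q11, --b--▸ q10
  q8 = b.b.(0 | 0) | (0 + 0 + b.0) | --b--▸ q11, --b--▸ q12
  q9 = a.b.b.(0 | 0) | 0 | --a--▸ q12
  q10 = 0 | 0 | a.(0 + 0 + b.0) | --a--▸ q13
  q11 = b.(0 | 0) | (0 + 0 + b.0) | --b--▸ q13, --b--▸ q14
  q12 = b.b.(0 | 0) | 0 | --b--▸ q14
  q13 = 0 | 0 | (0 + 0 + b.0) | --b--▸ q15
  q14 = b.(0 | 0) | 0 | --b--▸ q15
  q15 = 0 | 0 | 0 | deadlocked
Partition-refinement fixed point:
  B0 = {p0}
  B1 = {p1}
  B2 = {p3}
  B3 = {p7}
  B4 = {p11}
  B5 = {p13, p14, q13, q14}
  B6 = {p15, q15}
  B7 = {p8}
  B8 = {p10, p12, q11, q12}
  B9 = {p4}
  B10 = {p9, q8}
  B11 = {p2}
  B12 = {p5, q5}
  B13 = {p6, q9}
  B14 = {q0}
  B15 = {q2}
  B16 = {q4}
  B17 = {q7}
  B18 = {q10}
  B19 = {q1}
  B20 = {q3}
  B21 = {q6}
p0 ∈ B0, q0 ∈ B14 → different blocks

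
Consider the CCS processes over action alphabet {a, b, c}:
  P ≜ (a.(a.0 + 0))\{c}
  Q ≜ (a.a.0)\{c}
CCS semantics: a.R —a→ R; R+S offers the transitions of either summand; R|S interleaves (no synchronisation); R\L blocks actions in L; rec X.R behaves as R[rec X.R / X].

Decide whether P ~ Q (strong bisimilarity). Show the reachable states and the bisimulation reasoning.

P's transition system — 3 states:
  m0 = (a.(a.0 + 0))\{c} has moves --a--▸ m1
  m1 = (a.0 + 0)\{c} has moves --a--▸ m2
  m2 = 0\{c} has moves ∅
Q's transition system — 3 states:
  n0 = (a.a.0)\{c} has moves --a--▸ n1
  n1 = (a.0)\{c} has moves --a--▸ n2
  n2 = 0\{c} has moves ∅
Coarsest stable partition (strong bisimilarity classes):
  B0 = {m0, n0}
  B1 = {m1, n1}
  B2 = {m2, n2}
m0 ∈ B0, n0 ∈ B0 → same block

YES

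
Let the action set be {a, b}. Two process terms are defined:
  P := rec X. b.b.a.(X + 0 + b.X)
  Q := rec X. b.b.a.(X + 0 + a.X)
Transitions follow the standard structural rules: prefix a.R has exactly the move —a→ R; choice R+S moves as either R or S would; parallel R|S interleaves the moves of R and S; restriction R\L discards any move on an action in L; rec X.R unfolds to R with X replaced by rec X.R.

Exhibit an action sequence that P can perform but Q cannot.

LTS(P): 4 reachable states
  m0 = rec X. b.b.a.(X + 0 + b.X) | -b-> m1
  m1 = b.a.((rec X. b.b.a.(X + 0 + b.X)) + 0 + b.(rec X. b.b.a.(X + 0 + b.X))) | -b-> m2
  m2 = a.((rec X. b.b.a.(X + 0 + b.X)) + 0 + b.(rec X. b.b.a.(X + 0 + b.X))) | -a-> m3
  m3 = (rec X. b.b.a.(X + 0 + b.X)) + 0 + b.(rec X. b.b.a.(X + 0 + b.X)) | -b-> m0, -b-> m1
LTS(Q): 4 reachable states
  n0 = rec X. b.b.a.(X + 0 + a.X) | -b-> n1
  n1 = b.a.((rec X. b.b.a.(X + 0 + a.X)) + 0 + a.(rec X. b.b.a.(X + 0 + a.X))) | -b-> n2
  n2 = a.((rec X. b.b.a.(X + 0 + a.X)) + 0 + a.(rec X. b.b.a.(X + 0 + a.X))) | -a-> n3
  n3 = (rec X. b.b.a.(X + 0 + a.X)) + 0 + a.(rec X. b.b.a.(X + 0 + a.X)) | -a-> n0, -b-> n1
Trace ⟨bbabbb⟩ through P, begin at {m0}:
  after b @ step 1: {m1}
  after b @ step 2: {m2}
  after a @ step 3: {m3}
  after b @ step 4: {m0, m1}
  after b @ step 5: {m1, m2}
  after b @ step 6: {m2}
  — P admits the full trace.
Trace ⟨bbabbb⟩ through Q, begin at {n0}:
  after b @ step 1: {n1}
  after b @ step 2: {n2}
  after a @ step 3: {n3}
  after b @ step 4: {n1}
  after b @ step 5: {n2}
  after b @ step 6: no successor for Q

bbabbb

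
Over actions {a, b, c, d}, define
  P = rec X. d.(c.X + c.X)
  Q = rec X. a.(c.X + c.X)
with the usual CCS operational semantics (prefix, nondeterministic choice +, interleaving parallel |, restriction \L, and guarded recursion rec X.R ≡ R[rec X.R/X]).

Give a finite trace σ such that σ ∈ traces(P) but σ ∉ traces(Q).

P's transition system — 2 states:
  p0 = rec X. d.(c.X + c.X) ⊢ -d-> p1
  p1 = c.(rec X. d.(c.X + c.X)) + c.(rec X. d.(c.X + c.X)) ⊢ -c-> p0
Q's transition system — 2 states:
  q0 = rec X. a.(c.X + c.X) ⊢ -a-> q1
  q1 = c.(rec X. a.(c.X + c.X)) + c.(rec X. a.(c.X + c.X)) ⊢ -c-> q0
Trace ⟨d⟩ through P, begin at {p0}:
  step 1 (d): {p1}
  ✓ P
Trace ⟨d⟩ through Q, begin at {q0}:
  step 1 (d): ∅  — Q cannot continue

d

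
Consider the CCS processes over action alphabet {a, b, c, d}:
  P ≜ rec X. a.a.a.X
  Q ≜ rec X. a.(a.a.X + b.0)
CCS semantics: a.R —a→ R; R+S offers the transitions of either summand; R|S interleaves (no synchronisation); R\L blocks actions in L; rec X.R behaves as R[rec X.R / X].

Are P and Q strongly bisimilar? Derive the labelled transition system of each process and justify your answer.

Reachable graph of P (3 states):
  p0 = rec X. a.a.a.X ⊢ =a=> p1
  p1 = a.a.(rec X. a.a.a.X) ⊢ =a=> p2
  p2 = a.(rec X. a.a.a.X) ⊢ =a=> p0
Reachable graph of Q (4 states):
  q0 = rec X. a.(a.a.X + b.0) ⊢ =a=> q1
  q1 = a.a.(rec X. a.(a.a.X + b.0)) + b.0 ⊢ =a=> q2, =b=> q3
  q2 = a.(rec X. a.(a.a.X + b.0)) ⊢ =a=> q0
  q3 = 0 ⊢ ·
Coarsest stable partition (strong bisimilarity classes):
  B0 = {p0, p1, p2}
  B1 = {q0}
  B2 = {q1}
  B3 = {q2}
  B4 = {q3}
p0 ∈ B0, q0 ∈ B1 → different blocks

not bisimilar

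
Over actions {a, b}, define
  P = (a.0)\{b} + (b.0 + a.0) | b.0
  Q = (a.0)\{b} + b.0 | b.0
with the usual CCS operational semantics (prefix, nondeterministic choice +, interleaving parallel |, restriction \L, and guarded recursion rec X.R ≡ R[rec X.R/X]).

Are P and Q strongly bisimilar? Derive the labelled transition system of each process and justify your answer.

P ≁ Q

P's transition system — 5 states:
  p0 = (a.0)\{b} + (b.0 + a.0) | b.0 has moves =a=> p1, =a=> p2, =b=> p1, =b=> p3
  p1 = 0 | b.0 has moves =b=> p4
  p2 = 0\{b} has moves ·
  p3 = (b.0 + a.0) | 0 has moves =a=> p4, =b=> p4
  p4 = 0 | 0 has moves ·
Q's transition system — 5 states:
  q0 = (a.0)\{b} + b.0 | b.0 has moves =a=> q1, =b=> q2, =b=> q3
  q1 = 0\{b} has moves ·
  q2 = 0 | b.0 has moves =b=> q4
  q3 = b.0 | 0 has moves =b=> q4
  q4 = 0 | 0 has moves ·
Bisimilarity quotient blocks:
  B0 = {p0}
  B1 = {p1, q2, q3}
  B2 = {p2, p4, q1, q4}
  B3 = {p3}
  B4 = {q0}
p0 ∈ B0, q0 ∈ B4 → different blocks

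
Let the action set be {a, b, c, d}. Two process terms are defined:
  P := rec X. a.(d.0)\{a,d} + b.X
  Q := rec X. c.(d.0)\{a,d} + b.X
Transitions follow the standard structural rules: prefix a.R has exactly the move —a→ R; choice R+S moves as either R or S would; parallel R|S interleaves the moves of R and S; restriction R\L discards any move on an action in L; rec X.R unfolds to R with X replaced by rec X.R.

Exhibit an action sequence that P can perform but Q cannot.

P's transition system — 2 states:
  p0 = rec X. a.(d.0)\{a,d} + b.X → —a→ p1, —b→ p0
  p1 = (d.0)\{a,d} → deadlocked
Q's transition system — 2 states:
  q0 = rec X. c.(d.0)\{a,d} + b.X → —b→ q0, —c→ q1
  q1 = (d.0)\{a,d} → deadlocked
Trace ⟨a⟩ through P, begin at {p0}:
  step 1 (a): {p1}
  ✓ P
Trace ⟨a⟩ through Q, begin at {q0}:
  step 1 (a): ∅ (Q stuck)

a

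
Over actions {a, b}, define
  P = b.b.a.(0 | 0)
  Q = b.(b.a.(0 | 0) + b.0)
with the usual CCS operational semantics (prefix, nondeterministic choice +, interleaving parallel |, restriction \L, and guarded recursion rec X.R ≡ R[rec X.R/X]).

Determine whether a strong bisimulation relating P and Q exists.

not bisimilar

LTS(P): 4 reachable states
  s0 = b.b.a.(0 | 0) ⊢ -b-> s1
  s1 = b.a.(0 | 0) ⊢ -b-> s2
  s2 = a.(0 | 0) ⊢ -a-> s3
  s3 = 0 | 0 ⊢ stopped
LTS(Q): 5 reachable states
  t0 = b.(b.a.(0 | 0) + b.0) ⊢ -b-> t1
  t1 = b.a.(0 | 0) + b.0 ⊢ -b-> t2, -b-> t3
  t2 = 0 ⊢ stopped
  t3 = a.(0 | 0) ⊢ -a-> t4
  t4 = 0 | 0 ⊢ stopped
Bisimilarity quotient blocks:
  B0 = {s0}
  B1 = {s1}
  B2 = {s2, t3}
  B3 = {s3, t2, t4}
  B4 = {t0}
  B5 = {t1}
s0 ∈ B0, t0 ∈ B4 → different blocks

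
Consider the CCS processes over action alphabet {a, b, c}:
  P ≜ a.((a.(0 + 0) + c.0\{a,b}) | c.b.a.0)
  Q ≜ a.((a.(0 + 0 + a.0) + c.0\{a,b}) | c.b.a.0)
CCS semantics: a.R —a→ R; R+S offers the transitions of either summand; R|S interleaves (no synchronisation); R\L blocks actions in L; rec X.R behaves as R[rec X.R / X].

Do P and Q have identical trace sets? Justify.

LTS(P): 13 reachable states
  u0 = a.((a.(0 + 0) + c.0\{a,b}) | c.b.a.0) has moves ··a··> u1
  u1 = (a.(0 + 0) + c.0\{a,b}) | c.b.a.0 has moves ··a··> u2, ··c··> u3, ··c··> u4
  u2 = (0 + 0) | c.b.a.0 has moves ··c··> u5
  u3 = (a.(0 + 0) + c.0\{a,b}) | b.a.0 has moves ··a··> u5, ··b··> u6, ··c··> u7
  u4 = 0\{a,b} | c.b.a.0 has moves ··c··> u7
  u5 = (0 + 0) | b.a.0 has moves ··b··> u8
  u6 = (a.(0 + 0) + c.0\{a,b}) | a.0 has moves ··a··> u8, ··a··> u9, ··c··> u10
  u7 = 0\{a,b} | b.a.0 has moves ··b··> u10
  u8 = (0 + 0) | a.0 has moves ··a··> u11
  u9 = (a.(0 + 0) + c.0\{a,b}) | 0 has moves ··a··> u11, ··c··> u12
  u10 = 0\{a,b} | a.0 has moves ··a··> u12
  u11 = (0 + 0) | 0 has moves ∅
  u12 = 0\{a,b} | 0 has moves ∅
LTS(Q): 17 reachable states
  v0 = a.((a.(0 + 0 + a.0) + c.0\{a,b}) | c.b.a.0) has moves ··a··> v1
  v1 = (a.(0 + 0 + a.0) + c.0\{a,b}) | c.b.a.0 has moves ··a··> v2, ··c··> v3, ··c··> v4
  v2 = (0 + 0 + a.0) | c.b.a.0 has moves ··a··> v5, ··c··> v6
  v3 = (a.(0 + 0 + a.0) + c.0\{a,b}) | b.a.0 has moves ··a··> v6, ··b··> v7, ··c··> v8
  v4 = 0\{a,b} | c.b.a.0 has moves ··c··> v8
  v5 = 0 | c.b.a.0 has moves ··c··> v9
  v6 = (0 + 0 + a.0) | b.a.0 has moves ··a··> v9, ··b··> v10
  v7 = (a.(0 + 0 + a.0) + c.0\{a,b}) | a.0 has moves ··a··> v10, ··a··> v11, ··c··> v12
  v8 = 0\{a,b} | b.a.0 has moves ··b··> v12
  v9 = 0 | b.a.0 has moves ··b··> v13
  v10 = (0 + 0 + a.0) | a.0 has moves ··a··> v13, ··a··> v14
  v11 = (a.(0 + 0 + a.0) + c.0\{a,b}) | 0 has moves ··a··> v14, ··c··> v15
  v12 = 0\{a,b} | a.0 has moves ··a··> v15
  v13 = 0 | a.0 has moves ··a··> v16
  v14 = (0 + 0 + a.0) | 0 has moves ··a··> v16
  v15 = 0\{a,b} | 0 has moves ∅
  v16 = 0 | 0 has moves ∅
Trace ⟨aaa⟩ through Q, begin at {v0}:
  after a @ step 1: {v1}
  after a @ step 2: {v2}
  after a @ step 3: {v5}
  ✓ Q
Trace ⟨aaa⟩ through P, begin at {u0}:
  after a @ step 1: {u1}
  after a @ step 2: {u2}
  after a @ step 3: ∅ (P stuck)

NO — witness ⟨aaa⟩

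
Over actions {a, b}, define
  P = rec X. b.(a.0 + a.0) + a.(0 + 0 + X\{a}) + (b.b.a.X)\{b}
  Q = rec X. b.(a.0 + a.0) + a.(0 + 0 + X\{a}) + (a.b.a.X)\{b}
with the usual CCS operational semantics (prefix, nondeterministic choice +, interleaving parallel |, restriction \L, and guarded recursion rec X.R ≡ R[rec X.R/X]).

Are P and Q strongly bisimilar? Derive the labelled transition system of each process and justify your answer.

Reachable graph of P (5 states):
  u0 = rec X. b.(a.0 + a.0) + a.(0 + 0 + X\{a}) + (b.b.a.X)\{b} has moves —a→ u1, —b→ u2
  u1 = 0 + 0 + (rec X. b.(a.0 + a.0) + a.(0 + 0 + X\{a}) + (b.b.a.X)\{b})\{a} has moves —b→ u3
  u2 = a.0 + a.0 has moves —a→ u4
  u3 = (a.0 + a.0)\{a} has moves deadlocked
  u4 = 0 has moves deadlocked
Reachable graph of Q (6 states):
  v0 = rec X. b.(a.0 + a.0) + a.(0 + 0 + X\{a}) + (a.b.a.X)\{b} has moves —a→ v1, —a→ v2, —b→ v3
  v1 = (b.a.(rec X. b.(a.0 + a.0) + a.(0 + 0 + X\{a}) + (a.b.a.X)\{b}))\{b} has moves deadlocked
  v2 = 0 + 0 + (rec X. b.(a.0 + a.0) + a.(0 + 0 + X\{a}) + (a.b.a.X)\{b})\{a} has moves —b→ v4
  v3 = a.0 + a.0 has moves —a→ v5
  v4 = (a.0 + a.0)\{a} has moves deadlocked
  v5 = 0 has moves deadlocked
Partition-refinement fixed point:
  B0 = {u0}
  B1 = {u2, v3}
  B2 = {u3, u4, v1, v4, v5}
  B3 = {u1, v2}
  B4 = {v0}
u0 ∈ B0, v0 ∈ B4 → different blocks

P ≁ Q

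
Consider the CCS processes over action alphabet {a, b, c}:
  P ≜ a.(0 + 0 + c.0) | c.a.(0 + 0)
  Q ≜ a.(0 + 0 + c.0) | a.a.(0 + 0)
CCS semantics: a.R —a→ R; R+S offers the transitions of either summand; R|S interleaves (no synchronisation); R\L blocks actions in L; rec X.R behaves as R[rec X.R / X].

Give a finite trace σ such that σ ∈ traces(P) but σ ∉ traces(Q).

LTS(P): 9 reachable states
  u0 = a.(0 + 0 + c.0) | c.a.(0 + 0) :: ··a··> u1, ··c··> u2
  u1 = (0 + 0 + c.0) | c.a.(0 + 0) :: ··c··> u3, ··c··> u4
  u2 = a.(0 + 0 + c.0) | a.(0 + 0) :: ··a··> u3, ··a··> u5
  u3 = (0 + 0 + c.0) | a.(0 + 0) :: ··a··> u6, ··c··> u7
  u4 = 0 | c.a.(0 + 0) :: ··c··> u7
  u5 = a.(0 + 0 + c.0) | (0 + 0) :: ··a··> u6
  u6 = (0 + 0 + c.0) | (0 + 0) :: ··c··> u8
  u7 = 0 | a.(0 + 0) :: ··a··> u8
  u8 = 0 | (0 + 0) :: (no moves)
LTS(Q): 9 reachable states
  v0 = a.(0 + 0 + c.0) | a.a.(0 + 0) :: ··a··> v1, ··a··> v2
  v1 = (0 + 0 + c.0) | a.a.(0 + 0) :: ··a··> v3, ··c··> v4
  v2 = a.(0 + 0 + c.0) | a.(0 + 0) :: ··a··> v3, ··a··> v5
  v3 = (0 + 0 + c.0) | a.(0 + 0) :: ··a··> v6, ··c··> v7
  v4 = 0 | a.a.(0 + 0) :: ··a··> v7
  v5 = a.(0 + 0 + c.0) | (0 + 0) :: ··a··> v6
  v6 = (0 + 0 + c.0) | (0 + 0) :: ··c··> v8
  v7 = 0 | a.(0 + 0) :: ··a··> v8
  v8 = 0 | (0 + 0) :: (no moves)
Run σ = ⟨c⟩ on P: start {u0}
  step 1 (c): {u2}
  — P admits the full trace.
Run σ = ⟨c⟩ on Q: start {v0}
  step 1 (c): ∅ (Q stuck)

c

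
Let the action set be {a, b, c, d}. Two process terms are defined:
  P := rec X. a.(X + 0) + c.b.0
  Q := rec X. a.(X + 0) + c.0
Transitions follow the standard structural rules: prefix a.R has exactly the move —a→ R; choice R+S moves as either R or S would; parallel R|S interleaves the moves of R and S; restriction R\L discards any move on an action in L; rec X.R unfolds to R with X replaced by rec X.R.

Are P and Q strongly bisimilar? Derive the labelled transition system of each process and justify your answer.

not bisimilar

P's transition system — 4 states:
  u0 = rec X. a.(X + 0) + c.b.0 → ··a··> u1, ··c··> u2
  u1 = (rec X. a.(X + 0) + c.b.0) + 0 → ··a··> u1, ··c··> u2
  u2 = b.0 → ··b··> u3
  u3 = 0 → stopped
Q's transition system — 3 states:
  v0 = rec X. a.(X + 0) + c.0 → ··a··> v1, ··c··> v2
  v1 = (rec X. a.(X + 0) + c.0) + 0 → ··a··> v1, ··c··> v2
  v2 = 0 → stopped
Coarsest stable partition (strong bisimilarity classes):
  B0 = {u0, u1}
  B1 = {u2}
  B2 = {u3, v2}
  B3 = {v0, v1}
u0 ∈ B0, v0 ∈ B3 → different blocks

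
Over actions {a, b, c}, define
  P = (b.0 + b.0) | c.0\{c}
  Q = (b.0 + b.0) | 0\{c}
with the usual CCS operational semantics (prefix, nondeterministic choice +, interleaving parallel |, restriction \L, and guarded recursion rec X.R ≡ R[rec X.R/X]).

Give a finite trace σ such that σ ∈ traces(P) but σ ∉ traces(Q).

c

P's transition system — 4 states:
  s0 = (b.0 + b.0) | c.0\{c} :: ··b··> s1, ··c··> s2
  s1 = 0 | c.0\{c} :: ··c··> s3
  s2 = (b.0 + b.0) | 0\{c} :: ··b··> s3
  s3 = 0 | 0\{c} :: ·
Q's transition system — 2 states:
  t0 = (b.0 + b.0) | 0\{c} :: ··b··> t1
  t1 = 0 | 0\{c} :: ·
Trace ⟨c⟩ through P, begin at {s0}:
  [1] c ⇒ {s2}
  — P admits the full trace.
Trace ⟨c⟩ through Q, begin at {t0}:
  [1] c ⇒ no successor for Q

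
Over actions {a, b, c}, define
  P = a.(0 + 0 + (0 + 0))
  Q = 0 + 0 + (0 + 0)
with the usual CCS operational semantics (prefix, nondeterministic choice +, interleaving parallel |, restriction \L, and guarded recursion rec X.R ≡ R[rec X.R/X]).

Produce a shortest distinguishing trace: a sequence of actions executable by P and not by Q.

Reachable graph of P (2 states):
  p0 = a.(0 + 0 + (0 + 0)) :: —a→ p1
  p1 = 0 + 0 + (0 + 0) :: ∅
Reachable graph of Q (1 states):
  q0 = 0 + 0 + (0 + 0) :: ∅
Trace ⟨a⟩ through P, begin at {p0}:
  [1] a ⇒ {p1}
  — P admits the full trace.
Trace ⟨a⟩ through Q, begin at {q0}:
  [1] a ⇒ ∅ (Q stuck)

a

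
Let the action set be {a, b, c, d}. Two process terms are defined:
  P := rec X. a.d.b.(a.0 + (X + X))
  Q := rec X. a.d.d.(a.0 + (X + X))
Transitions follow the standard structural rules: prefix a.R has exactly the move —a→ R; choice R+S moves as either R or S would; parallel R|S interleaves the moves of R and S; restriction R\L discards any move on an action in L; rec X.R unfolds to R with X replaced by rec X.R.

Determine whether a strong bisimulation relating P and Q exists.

Reachable graph of P (5 states):
  p0 = rec X. a.d.b.(a.0 + (X + X)) → -a-> p1
  p1 = d.b.(a.0 + ((rec X. a.d.b.(a.0 + (X + X))) + (rec X. a.d.b.(a.0 + (X + X))))) → -d-> p2
  p2 = b.(a.0 + ((rec X. a.d.b.(a.0 + (X + X))) + (rec X. a.d.b.(a.0 + (X + X))))) → -b-> p3
  p3 = a.0 + ((rec X. a.d.b.(a.0 + (X + X))) + (rec X. a.d.b.(a.0 + (X + X)))) → -a-> p1, -a-> p4
  p4 = 0 → ·
Reachable graph of Q (5 states):
  q0 = rec X. a.d.d.(a.0 + (X + X)) → -a-> q1
  q1 = d.d.(a.0 + ((rec X. a.d.d.(a.0 + (X + X))) + (rec X. a.d.d.(a.0 + (X + X))))) → -d-> q2
  q2 = d.(a.0 + ((rec X. a.d.d.(a.0 + (X + X))) + (rec X. a.d.d.(a.0 + (X + X))))) → -d-> q3
  q3 = a.0 + ((rec X. a.d.d.(a.0 + (X + X))) + (rec X. a.d.d.(a.0 + (X + X)))) → -a-> q1, -a-> q4
  q4 = 0 → ·
Bisimilarity quotient blocks:
  B0 = {p0}
  B1 = {p1}
  B2 = {p2}
  B3 = {p3}
  B4 = {p4, q4}
  B5 = {q0}
  B6 = {q1}
  B7 = {q2}
  B8 = {q3}
p0 ∈ B0, q0 ∈ B5 → different blocks

P ≁ Q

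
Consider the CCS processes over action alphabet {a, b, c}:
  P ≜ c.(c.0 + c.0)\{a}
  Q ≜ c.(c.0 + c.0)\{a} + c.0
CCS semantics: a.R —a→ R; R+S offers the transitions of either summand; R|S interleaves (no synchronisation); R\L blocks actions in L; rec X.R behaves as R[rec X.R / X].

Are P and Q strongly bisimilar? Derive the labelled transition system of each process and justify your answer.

P ≁ Q

P's transition system — 3 states:
  m0 = c.(c.0 + c.0)\{a} | -c-> m1
  m1 = (c.0 + c.0)\{a} | -c-> m2
  m2 = 0\{a} | ∅
Q's transition system — 4 states:
  n0 = c.(c.0 + c.0)\{a} + c.0 | -c-> n1, -c-> n2
  n1 = (c.0 + c.0)\{a} | -c-> n3
  n2 = 0 | ∅
  n3 = 0\{a} | ∅
Coarsest stable partition (strong bisimilarity classes):
  B0 = {m0}
  B1 = {m1, n1}
  B2 = {m2, n2, n3}
  B3 = {n0}
m0 ∈ B0, n0 ∈ B3 → different blocks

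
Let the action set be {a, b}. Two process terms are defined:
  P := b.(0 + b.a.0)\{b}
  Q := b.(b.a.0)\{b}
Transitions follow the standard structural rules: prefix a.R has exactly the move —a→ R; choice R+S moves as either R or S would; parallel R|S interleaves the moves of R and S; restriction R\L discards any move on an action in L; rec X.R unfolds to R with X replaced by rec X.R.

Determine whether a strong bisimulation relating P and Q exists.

YES

P's transition system — 2 states:
  s0 = b.(0 + b.a.0)\{b} | =b=> s1
  s1 = (0 + b.a.0)\{b} | (no moves)
Q's transition system — 2 states:
  t0 = b.(b.a.0)\{b} | =b=> t1
  t1 = (b.a.0)\{b} | (no moves)
Coarsest stable partition (strong bisimilarity classes):
  B0 = {s0, t0}
  B1 = {s1, t1}
s0 ∈ B0, t0 ∈ B0 → same block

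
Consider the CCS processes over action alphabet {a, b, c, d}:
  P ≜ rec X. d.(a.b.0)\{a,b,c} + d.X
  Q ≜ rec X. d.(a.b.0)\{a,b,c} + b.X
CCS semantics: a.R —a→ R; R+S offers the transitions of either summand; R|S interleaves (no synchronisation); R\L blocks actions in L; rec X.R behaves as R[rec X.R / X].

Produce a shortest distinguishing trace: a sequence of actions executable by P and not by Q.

Reachable graph of P (2 states):
  s0 = rec X. d.(a.b.0)\{a,b,c} + d.X :: —d→ s0, —d→ s1
  s1 = (a.b.0)\{a,b,c} :: (no moves)
Reachable graph of Q (2 states):
  t0 = rec X. d.(a.b.0)\{a,b,c} + b.X :: —b→ t0, —d→ t1
  t1 = (a.b.0)\{a,b,c} :: (no moves)
Trace ⟨dd⟩ through P, begin at {s0}:
  after d @ step 1: {s0, s1}
  after d @ step 2: {s0, s1}
  — P admits the full trace.
Trace ⟨dd⟩ through Q, begin at {t0}:
  after d @ step 1: {t1}
  after d @ step 2: no successor for Q

dd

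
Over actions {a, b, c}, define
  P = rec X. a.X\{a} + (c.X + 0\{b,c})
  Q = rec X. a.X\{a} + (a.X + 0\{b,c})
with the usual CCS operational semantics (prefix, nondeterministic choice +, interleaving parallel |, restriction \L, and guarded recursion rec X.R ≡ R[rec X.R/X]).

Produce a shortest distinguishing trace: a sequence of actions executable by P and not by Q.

c

P's transition system — 2 states:
  p0 = rec X. a.X\{a} + (c.X + 0\{b,c}) has moves —a→ p1, —c→ p0
  p1 = (rec X. a.X\{a} + (c.X + 0\{b,c}))\{a} has moves —c→ p1
Q's transition system — 2 states:
  q0 = rec X. a.X\{a} + (a.X + 0\{b,c}) has moves —a→ q0, —a→ q1
  q1 = (rec X. a.X\{a} + (a.X + 0\{b,c}))\{a} has moves stopped
Run σ = ⟨c⟩ on P: start {p0}
  [1] c ⇒ {p0}
  P completes σ.
Run σ = ⟨c⟩ on Q: start {q0}
  [1] c ⇒ ∅ (Q stuck)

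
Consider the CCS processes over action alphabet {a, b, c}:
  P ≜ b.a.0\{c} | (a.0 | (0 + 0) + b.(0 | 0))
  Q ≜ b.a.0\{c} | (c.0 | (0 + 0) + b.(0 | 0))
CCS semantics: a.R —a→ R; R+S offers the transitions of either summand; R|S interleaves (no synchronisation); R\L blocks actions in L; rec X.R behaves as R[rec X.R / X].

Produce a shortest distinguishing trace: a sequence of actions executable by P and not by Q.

Reachable graph of P (9 states):
  m0 = b.a.0\{c} | (a.0 | (0 + 0) + b.(0 | 0)) | ··a··> m1, ··b··> m2, ··b··> m3
  m1 = b.a.0\{c} | (0 | (0 + 0)) | ··b··> m4
  m2 = a.0\{c} | (a.0 | (0 + 0) + b.(0 | 0)) | ··a··> m4, ··a··> m5, ··b··> m6
  m3 = b.a.0\{c} | (0 | 0) | ··b··> m6
  m4 = a.0\{c} | (0 | (0 + 0)) | ··a··> m7
  m5 = 0\{c} | (a.0 | (0 + 0) + b.(0 | 0)) | ··a··> m7, ··b··> m8
  m6 = a.0\{c} | (0 | 0) | ··a··> m8
  m7 = 0\{c} | (0 | (0 + 0)) | stopped
  m8 = 0\{c} | (0 | 0) | stopped
Reachable graph of Q (9 states):
  n0 = b.a.0\{c} | (c.0 | (0 + 0) + b.(0 | 0)) | ··b··> n1, ··b··> n2, ··c··> n3
  n1 = a.0\{c} | (c.0 | (0 + 0) + b.(0 | 0)) | ··a··> n4, ··b··> n5, ··c··> n6
  n2 = b.a.0\{c} | (0 | 0) | ··b··> n5
  n3 = b.a.0\{c} | (0 | (0 + 0)) | ··b··> n6
  n4 = 0\{c} | (c.0 | (0 + 0) + b.(0 | 0)) | ··b··> n7, ··c··> n8
  n5 = a.0\{c} | (0 | 0) | ··a··> n7
  n6 = a.0\{c} | (0 | (0 + 0)) | ··a··> n8
  n7 = 0\{c} | (0 | 0) | stopped
  n8 = 0\{c} | (0 | (0 + 0)) | stopped
Trace ⟨a⟩ through P, begin at {m0}:
  step 1 (a): {m1}
  — P admits the full trace.
Trace ⟨a⟩ through Q, begin at {n0}:
  step 1 (a): ∅  — Q cannot continue

a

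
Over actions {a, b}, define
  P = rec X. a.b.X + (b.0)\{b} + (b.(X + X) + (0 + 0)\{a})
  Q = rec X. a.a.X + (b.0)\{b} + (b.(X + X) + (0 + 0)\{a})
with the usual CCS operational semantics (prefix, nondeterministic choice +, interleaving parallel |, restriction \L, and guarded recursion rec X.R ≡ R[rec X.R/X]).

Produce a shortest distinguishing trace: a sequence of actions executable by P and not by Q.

ab

Reachable graph of P (3 states):
  m0 = rec X. a.b.X + (b.0)\{b} + (b.(X + X) + (0 + 0)\{a}) ⊢ =a=> m1, =b=> m2
  m1 = b.(rec X. a.b.X + (b.0)\{b} + (b.(X + X) + (0 + 0)\{a})) ⊢ =b=> m0
  m2 = (rec X. a.b.X + (b.0)\{b} + (b.(X + X) + (0 + 0)\{a})) + (rec X. a.b.X + (b.0)\{b} + (b.(X + X) + (0 + 0)\{a})) ⊢ =a=> m1, =b=> m2
Reachable graph of Q (3 states):
  n0 = rec X. a.a.X + (b.0)\{b} + (b.(X + X) + (0 + 0)\{a}) ⊢ =a=> n1, =b=> n2
  n1 = a.(rec X. a.a.X + (b.0)\{b} + (b.(X + X) + (0 + 0)\{a})) ⊢ =a=> n0
  n2 = (rec X. a.a.X + (b.0)\{b} + (b.(X + X) + (0 + 0)\{a})) + (rec X. a.a.X + (b.0)\{b} + (b.(X + X) + (0 + 0)\{a})) ⊢ =a=> n1, =b=> n2
Trace ⟨ab⟩ through P, begin at {m0}:
  step 1 (a): {m1}
  step 2 (b): {m0}
  ✓ P
Trace ⟨ab⟩ through Q, begin at {n0}:
  step 1 (a): {n1}
  step 2 (b): ∅  — Q cannot continue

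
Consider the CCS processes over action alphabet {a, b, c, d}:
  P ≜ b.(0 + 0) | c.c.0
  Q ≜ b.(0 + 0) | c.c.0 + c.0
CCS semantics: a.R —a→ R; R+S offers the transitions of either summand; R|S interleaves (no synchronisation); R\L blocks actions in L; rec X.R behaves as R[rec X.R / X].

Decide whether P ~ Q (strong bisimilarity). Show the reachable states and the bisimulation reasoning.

not bisimilar

P's transition system — 6 states:
  m0 = b.(0 + 0) | c.c.0 | —b→ m1, —c→ m2
  m1 = (0 + 0) | c.c.0 | —c→ m3
  m2 = b.(0 + 0) | c.0 | —b→ m3, —c→ m4
  m3 = (0 + 0) | c.0 | —c→ m5
  m4 = b.(0 + 0) | 0 | —b→ m5
  m5 = (0 + 0) | 0 | (no moves)
Q's transition system — 7 states:
  n0 = b.(0 + 0) | c.c.0 + c.0 | —b→ n1, —c→ n2, —c→ n3
  n1 = (0 + 0) | c.c.0 | —c→ n4
  n2 = 0 | (no moves)
  n3 = b.(0 + 0) | c.0 | —b→ n4, —c→ n5
  n4 = (0 + 0) | c.0 | —c→ n6
  n5 = b.(0 + 0) | 0 | —b→ n6
  n6 = (0 + 0) | 0 | (no moves)
Partition-refinement fixed point:
  B0 = {m0}
  B1 = {m2, n3}
  B2 = {m3, n4}
  B3 = {m5, n2, n6}
  B4 = {m4, n5}
  B5 = {m1, n1}
  B6 = {n0}
m0 ∈ B0, n0 ∈ B6 → different blocks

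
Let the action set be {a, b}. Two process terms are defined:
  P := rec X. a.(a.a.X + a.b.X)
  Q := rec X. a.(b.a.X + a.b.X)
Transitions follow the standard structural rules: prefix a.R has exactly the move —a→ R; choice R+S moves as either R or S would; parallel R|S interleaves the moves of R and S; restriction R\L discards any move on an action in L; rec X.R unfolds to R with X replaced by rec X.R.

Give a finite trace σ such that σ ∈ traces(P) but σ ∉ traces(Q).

P's transition system — 4 states:
  u0 = rec X. a.(a.a.X + a.b.X) has moves --a--▸ u1
  u1 = a.a.(rec X. a.(a.a.X + a.b.X)) + a.b.(rec X. a.(a.a.X + a.b.X)) has moves --a--▸ u2, --a--▸ u3
  u2 = a.(rec X. a.(a.a.X + a.b.X)) has moves --a--▸ u0
  u3 = b.(rec X. a.(a.a.X + a.b.X)) has moves --b--▸ u0
Q's transition system — 4 states:
  v0 = rec X. a.(b.a.X + a.b.X) has moves --a--▸ v1
  v1 = b.a.(rec X. a.(b.a.X + a.b.X)) + a.b.(rec X. a.(b.a.X + a.b.X)) has moves --a--▸ v2, --b--▸ v3
  v2 = b.(rec X. a.(b.a.X + a.b.X)) has moves --b--▸ v0
  v3 = a.(rec X. a.(b.a.X + a.b.X)) has moves --a--▸ v0
Executing aaa from P (initial set {u0}):
  [1] a ⇒ {u1}
  [2] a ⇒ {u2, u3}
  [3] a ⇒ {u0}
  — P admits the full trace.
Executing aaa from Q (initial set {v0}):
  [1] a ⇒ {v1}
  [2] a ⇒ {v2}
  [3] a ⇒ no successor for Q

aaa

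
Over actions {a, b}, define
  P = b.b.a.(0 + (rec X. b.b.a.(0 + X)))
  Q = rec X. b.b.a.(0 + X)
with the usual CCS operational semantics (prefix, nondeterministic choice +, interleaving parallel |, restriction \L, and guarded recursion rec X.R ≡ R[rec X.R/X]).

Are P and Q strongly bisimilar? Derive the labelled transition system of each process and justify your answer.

YES

Reachable graph of P (4 states):
  s0 = b.b.a.(0 + (rec X. b.b.a.(0 + X))) → --b--▸ s1
  s1 = b.a.(0 + (rec X. b.b.a.(0 + X))) → --b--▸ s2
  s2 = a.(0 + (rec X. b.b.a.(0 + X))) → --a--▸ s3
  s3 = 0 + (rec X. b.b.a.(0 + X)) → --b--▸ s1
Reachable graph of Q (4 states):
  t0 = rec X. b.b.a.(0 + X) → --b--▸ t1
  t1 = b.a.(0 + (rec X. b.b.a.(0 + X))) → --b--▸ t2
  t2 = a.(0 + (rec X. b.b.a.(0 + X))) → --a--▸ t3
  t3 = 0 + (rec X. b.b.a.(0 + X)) → --b--▸ t1
Bisimilarity quotient blocks:
  B0 = {s0, s3, t0, t3}
  B1 = {s1, t1}
  B2 = {s2, t2}
s0 ∈ B0, t0 ∈ B0 → same block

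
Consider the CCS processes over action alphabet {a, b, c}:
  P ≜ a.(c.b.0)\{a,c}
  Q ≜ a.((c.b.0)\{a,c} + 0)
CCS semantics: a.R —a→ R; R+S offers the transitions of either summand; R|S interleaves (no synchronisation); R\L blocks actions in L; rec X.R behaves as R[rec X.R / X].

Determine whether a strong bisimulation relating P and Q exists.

Reachable graph of P (2 states):
  m0 = a.(c.b.0)\{a,c} ⊢ —a→ m1
  m1 = (c.b.0)\{a,c} ⊢ ∅
Reachable graph of Q (2 states):
  n0 = a.((c.b.0)\{a,c} + 0) ⊢ —a→ n1
  n1 = (c.b.0)\{a,c} + 0 ⊢ ∅
Coarsest stable partition (strong bisimilarity classes):
  B0 = {m0, n0}
  B1 = {m1, n1}
m0 ∈ B0, n0 ∈ B0 → same block

bisimilar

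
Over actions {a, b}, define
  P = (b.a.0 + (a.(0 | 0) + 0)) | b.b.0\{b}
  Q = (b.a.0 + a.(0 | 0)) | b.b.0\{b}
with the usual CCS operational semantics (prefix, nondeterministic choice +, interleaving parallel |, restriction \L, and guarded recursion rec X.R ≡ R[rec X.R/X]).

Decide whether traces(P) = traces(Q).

LTS(P): 12 reachable states
  s0 = (b.a.0 + (a.(0 | 0) + 0)) | b.b.0\{b} | ··a··> s1, ··b··> s2, ··b··> s3
  s1 = 0 | 0 | b.b.0\{b} | ··b··> s4
  s2 = (b.a.0 + (a.(0 | 0) + 0)) | b.0\{b} | ··a··> s4, ··b··> s5, ··b··> s6
  s3 = a.0 | b.b.0\{b} | ··a··> s7, ··b··> s6
  s4 = 0 | 0 | b.0\{b} | ··b··> s8
  s5 = (b.a.0 + (a.(0 | 0) + 0)) | 0\{b} | ··a··> s8, ··b··> s9
  s6 = a.0 | b.0\{b} | ··a··> s10, ··b··> s9
  s7 = 0 | b.b.0\{b} | ··b··> s10
  s8 = 0 | 0 | 0\{b} | deadlocked
  s9 = a.0 | 0\{b} | ··a··> s11
  s10 = 0 | b.0\{b} | ··b··> s11
  s11 = 0 | 0\{b} | deadlocked
LTS(Q): 12 reachable states
  t0 = (b.a.0 + a.(0 | 0)) | b.b.0\{b} | ··a··> t1, ··b··> t2, ··b··> t3
  t1 = 0 | 0 | b.b.0\{b} | ··b··> t4
  t2 = (b.a.0 + a.(0 | 0)) | b.0\{b} | ··a··> t4, ··b··> t5, ··b··> t6
  t3 = a.0 | b.b.0\{b} | ··a··> t7, ··b··> t6
  t4 = 0 | 0 | b.0\{b} | ··b··> t8
  t5 = (b.a.0 + a.(0 | 0)) | 0\{b} | ··a··> t8, ··b··> t9
  t6 = a.0 | b.0\{b} | ··a··> t10, ··b··> t9
  t7 = 0 | b.b.0\{b} | ··b··> t10
  t8 = 0 | 0 | 0\{b} | deadlocked
  t9 = a.0 | 0\{b} | ··a··> t11
  t10 = 0 | b.0\{b} | ··b··> t11
  t11 = 0 | 0\{b} | deadlocked
Bisimilarity quotient blocks:
  B0 = {s0, t0}
  B1 = {s2, t2}
  B2 = {s10, s4, t10, t4}
  B3 = {s11, s8, t11, t8}
  B4 = {s5, t5}
  B5 = {s9, t9}
  B6 = {s6, t6}
  B7 = {s1, s7, t1, t7}
  B8 = {s3, t3}
s0 ∈ B0, t0 ∈ B0 → same block
Bisimilar ⇒ trace-equivalent.

trace-equivalent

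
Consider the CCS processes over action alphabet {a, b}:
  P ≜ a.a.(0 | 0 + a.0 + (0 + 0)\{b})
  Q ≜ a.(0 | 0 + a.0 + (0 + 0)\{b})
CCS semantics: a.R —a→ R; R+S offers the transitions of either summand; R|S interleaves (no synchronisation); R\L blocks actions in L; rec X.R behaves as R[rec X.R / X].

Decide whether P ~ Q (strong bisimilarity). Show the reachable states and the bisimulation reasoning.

not bisimilar

Reachable graph of P (4 states):
  m0 = a.a.(0 | 0 + a.0 + (0 + 0)\{b}) :: ··a··> m1
  m1 = a.(0 | 0 + a.0 + (0 + 0)\{b}) :: ··a··> m2
  m2 = 0 | 0 + a.0 + (0 + 0)\{b} :: ··a··> m3
  m3 = 0 :: (no moves)
Reachable graph of Q (3 states):
  n0 = a.(0 | 0 + a.0 + (0 + 0)\{b}) :: ··a··> n1
  n1 = 0 | 0 + a.0 + (0 + 0)\{b} :: ··a··> n2
  n2 = 0 :: (no moves)
Partition-refinement fixed point:
  B0 = {m0}
  B1 = {m1, n0}
  B2 = {m2, n1}
  B3 = {m3, n2}
m0 ∈ B0, n0 ∈ B1 → different blocks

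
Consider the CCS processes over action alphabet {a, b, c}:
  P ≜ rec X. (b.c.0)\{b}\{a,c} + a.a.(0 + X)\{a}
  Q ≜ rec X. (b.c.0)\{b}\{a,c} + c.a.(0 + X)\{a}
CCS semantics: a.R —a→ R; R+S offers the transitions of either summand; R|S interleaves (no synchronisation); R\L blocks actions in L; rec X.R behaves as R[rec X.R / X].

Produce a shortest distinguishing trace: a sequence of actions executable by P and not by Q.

Reachable graph of P (3 states):
  p0 = rec X. (b.c.0)\{b}\{a,c} + a.a.(0 + X)\{a} → -a-> p1
  p1 = a.(0 + (rec X. (b.c.0)\{b}\{a,c} + a.a.(0 + X)\{a}))\{a} → -a-> p2
  p2 = (0 + (rec X. (b.c.0)\{b}\{a,c} + a.a.(0 + X)\{a}))\{a} → ·
Reachable graph of Q (4 states):
  q0 = rec X. (b.c.0)\{b}\{a,c} + c.a.(0 + X)\{a} → -c-> q1
  q1 = a.(0 + (rec X. (b.c.0)\{b}\{a,c} + c.a.(0 + X)\{a}))\{a} → -a-> q2
  q2 = (0 + (rec X. (b.c.0)\{b}\{a,c} + c.a.(0 + X)\{a}))\{a} → -c-> q3
  q3 = (a.(0 + (rec X. (b.c.0)\{b}\{a,c} + c.a.(0 + X)\{a}))\{a})\{a} → ·
Run σ = ⟨a⟩ on P: start {p0}
  step 1 (a): {p1}
  ✓ P
Run σ = ⟨a⟩ on Q: start {q0}
  step 1 (a): no successor for Q

a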